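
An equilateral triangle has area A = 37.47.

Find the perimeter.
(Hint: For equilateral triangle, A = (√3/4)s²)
A = (√3/4)s²  ⇒  s² = 4A/√3 = 4·37.47/√3 = 149.88/1.73205 ≈ 86.5333
s ≈ √86.5333 ≈ 9.30233
Perimeter = 3s ≈ 3·9.30233 ≈ 27.907

Perimeter = 27.91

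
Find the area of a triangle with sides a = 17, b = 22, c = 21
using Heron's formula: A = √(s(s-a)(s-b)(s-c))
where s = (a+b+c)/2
s = (17 + 22 + 21)/2 = 60/2 = 30
s − a = 13, s − b = 8, s − c = 9
s(s−a)(s−b)(s−c) = 30·13·8·9 = 28080
Area = √28080 ≈ 167.571

s = 30.0, Area = 167.6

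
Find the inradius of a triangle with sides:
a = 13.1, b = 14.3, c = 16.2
r = Area/s where s is the semi-perimeter.
s = (13.1 + 14.3 + 16.2)/2 = 43.6/2 = 21.8
Area = √(s(s−a)(s−b)(s−c)) = √(21.8·8.7·7.5·5.6) ≈ √7965.72 ≈ 89.2509
r ≈ 89.2509/21.8 ≈ 4.09408

r = 4.094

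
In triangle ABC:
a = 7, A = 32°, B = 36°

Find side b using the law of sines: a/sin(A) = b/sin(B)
a/sin(A) = b/sin(B)  ⇒  b = a·sin(B)/sin(A) = 7·sin(36°)/sin(32°)
sin(36°) ≈ 0.587785, sin(32°) ≈ 0.529919
b ≈ 7·0.587785/0.529919 ≈ 4.1145/0.529919 ≈ 7.76438

b = 7.764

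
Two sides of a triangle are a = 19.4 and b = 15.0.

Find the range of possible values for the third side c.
Triangle inequality: |a − b| < c < a + b
|a − b| = |19.4 − 15.0| = 4.4
a + b = 19.4 + 15.0 = 34.4

4.4 < c < 34.4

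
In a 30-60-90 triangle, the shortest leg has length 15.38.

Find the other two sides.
In a 30-60-90 triangle the sides are in ratio 1 : √3 : 2 (short leg : long leg : hypotenuse).
Long leg = 15.38·√3 ≈ 15.38·1.73205 ≈ 26.6389
Hypotenuse = 2·15.38 = 30.76

Long leg = 15.38√3 = 26.64, Hypotenuse = 30.76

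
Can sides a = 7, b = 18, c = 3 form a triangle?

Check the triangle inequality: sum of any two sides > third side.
a + b vs c: 7 + 18 = 25 > 3  ✓
a + c vs b: 7 + 3 = 10 ≤ 18  ✗
b + c vs a: 18 + 3 = 21 > 7  ✓

No: 7 + 3 = 10 is not > 18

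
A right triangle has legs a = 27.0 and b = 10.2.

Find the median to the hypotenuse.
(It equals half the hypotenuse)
Hypotenuse c = √(a² + b²) = √(729 + 104.04) = √833.04 ≈ 28.8624
Median to hypotenuse = c/2 ≈ 28.8624/2 ≈ 14.4312

Median = 14.43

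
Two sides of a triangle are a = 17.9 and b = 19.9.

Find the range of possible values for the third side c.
Triangle inequality: |a − b| < c < a + b
|a − b| = |17.9 − 19.9| = 2
a + b = 17.9 + 19.9 = 37.8

2 < c < 37.8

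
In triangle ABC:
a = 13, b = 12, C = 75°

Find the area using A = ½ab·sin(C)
A = ½·a·b·sin(C) = ½·13·12·sin(75°)
sin(75°) ≈ 0.965926
A ≈ ½·156·0.965926 = 78·0.965926 ≈ 75.3422

Area = 75.34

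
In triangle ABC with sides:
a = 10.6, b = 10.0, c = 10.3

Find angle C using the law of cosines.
c² = a² + b² − 2ab·cos(C)  ⇒  cos(C) = (a² + b² − c²)/(2ab)
cos(C) = (10.6² + 10.0² − 10.3²)/(2·10.6·10.0) = (112.36 + 100 − 106.09)/212 = 106.27/212 ≈ 0.501274
C = arccos(0.501274) ≈ 59.9157°

C = 59.92°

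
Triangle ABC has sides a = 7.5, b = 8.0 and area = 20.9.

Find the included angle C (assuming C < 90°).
Area = ½·a·b·sin(C)  ⇒  sin(C) = 2·Area/(a·b) = 2·20.9/(7.5·8.0) = 41.8/60 ≈ 0.696667
C = arcsin(0.696667) ≈ 44.1602° (taking the acute solution since C < 90°)

C = 44.16°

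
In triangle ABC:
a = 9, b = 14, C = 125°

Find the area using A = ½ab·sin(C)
A = ½·a·b·sin(C) = ½·9·14·sin(125°)
sin(125°) ≈ 0.819152
A ≈ ½·126·0.819152 = 63·0.819152 ≈ 51.6066

Area = 51.61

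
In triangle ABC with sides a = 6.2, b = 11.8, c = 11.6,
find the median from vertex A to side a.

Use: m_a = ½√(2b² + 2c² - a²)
m_a = ½√(2·11.8² + 2·11.6² − 6.2²) = ½√(2·139.24 + 2·134.56 − 38.44) = ½√(278.48 + 269.12 − 38.44) = ½√509.16
√509.16 ≈ 22.5646, so m_a ≈ 11.2823

m_a = 11.28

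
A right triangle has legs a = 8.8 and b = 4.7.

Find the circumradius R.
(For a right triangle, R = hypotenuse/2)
Hypotenuse c = √(a² + b²) = √(77.44 + 22.09) = √99.53 ≈ 9.97647
R = c/2 ≈ 9.97647/2 ≈ 4.98824

R = 4.988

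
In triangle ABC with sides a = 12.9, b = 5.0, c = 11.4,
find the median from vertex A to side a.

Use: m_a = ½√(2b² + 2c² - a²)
m_a = ½√(2·5.0² + 2·11.4² − 12.9²) = ½√(2·25 + 2·129.96 − 166.41) = ½√(50 + 259.92 − 166.41) = ½√143.51
√143.51 ≈ 11.9796, so m_a ≈ 5.98978

m_a = 5.99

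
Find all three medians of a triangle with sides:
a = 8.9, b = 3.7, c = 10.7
Median formula: m_a = ½√(2b² + 2c² − a²) (and cyclically). a² = 79.21, b² = 13.69, c² = 114.49.
m_a = ½√(2·13.69 + 2·114.49 − 79.21) = ½√177.15 ≈ ½·13.3098 ≈ 6.65489
m_b = ½√(2·79.21 + 2·114.49 − 13.69) = ½√373.71 ≈ ½·19.3316 ≈ 9.66579
m_c = ½√(2·79.21 + 2·13.69 − 114.49) = ½√71.31 ≈ ½·8.44452 ≈ 4.22226

m_a = 6.655, m_b = 9.666, m_c = 4.222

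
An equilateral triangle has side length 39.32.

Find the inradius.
r = Area/s with s the semi-perimeter.
Area = (√3/4)·39.32² = (√3/4)·1546.0624 ≈ 0.433013·1546.0624 ≈ 669.465
s = 3·39.32/2 = 58.98
r ≈ 669.465/58.98 ≈ 11.3507
(Equivalently r = side/(2√3) = 39.32/3.4641 ≈ 11.3507.)

r = 11.35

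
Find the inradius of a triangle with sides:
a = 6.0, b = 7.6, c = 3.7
r = Area/s where s is the semi-perimeter.
s = (6.0 + 7.6 + 3.7)/2 = 17.3/2 = 8.65
Area = √(s(s−a)(s−b)(s−c)) = √(8.65·2.65·1.05·4.95) ≈ √119.14 ≈ 10.9151
r ≈ 10.9151/8.65 ≈ 1.26186

r = 1.262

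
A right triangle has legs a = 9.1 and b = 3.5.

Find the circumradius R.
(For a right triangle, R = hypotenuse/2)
Hypotenuse c = √(a² + b²) = √(82.81 + 12.25) = √95.06 ≈ 9.74987
R = c/2 ≈ 9.74987/2 ≈ 4.87494

R = 4.875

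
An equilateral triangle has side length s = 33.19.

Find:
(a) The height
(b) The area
(a) The height splits the triangle into two 30-60-90 halves: h = s·√3/2 = 33.19·1.73205/2 ≈ 57.4868/2 ≈ 28.7434
(b) Area = (√3/4)·s² = (√3/4)·33.19² = (√3/4)·1101.5761 ≈ 0.433013·1101.5761 ≈ 476.996

Height = 28.74, Area = 477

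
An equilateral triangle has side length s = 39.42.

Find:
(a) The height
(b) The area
(a) The height splits the triangle into two 30-60-90 halves: h = s·√3/2 = 39.42·1.73205/2 ≈ 68.2774/2 ≈ 34.1387
(b) Area = (√3/4)·s² = (√3/4)·39.42² = (√3/4)·1553.9364 ≈ 0.433013·1553.9364 ≈ 672.874

Height = 34.14, Area = 672.9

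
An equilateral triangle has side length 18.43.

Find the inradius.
r = Area/s with s the semi-perimeter.
Area = (√3/4)·18.43² = (√3/4)·339.6649 ≈ 0.433013·339.6649 ≈ 147.079
s = 3·18.43/2 = 27.645
r ≈ 147.079/27.645 ≈ 5.32028
(Equivalently r = side/(2√3) = 18.43/3.4641 ≈ 5.32028.)

r = 5.32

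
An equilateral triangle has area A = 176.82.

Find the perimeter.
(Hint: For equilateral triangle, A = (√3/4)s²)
A = (√3/4)s²  ⇒  s² = 4A/√3 = 4·176.82/√3 = 707.28/1.73205 ≈ 408.348
s ≈ √408.348 ≈ 20.2076
Perimeter = 3s ≈ 3·20.2076 ≈ 60.6229

Perimeter = 60.62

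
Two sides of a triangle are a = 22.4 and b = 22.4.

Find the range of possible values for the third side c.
Triangle inequality: |a − b| < c < a + b
|a − b| = |22.4 − 22.4| = 0
a + b = 22.4 + 22.4 = 44.8

0 < c < 44.8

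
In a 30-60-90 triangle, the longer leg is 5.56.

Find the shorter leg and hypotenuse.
In a 30-60-90 triangle the sides are in ratio 1 : √3 : 2, so short leg = long leg/√3 and hypotenuse = 2·(short leg).
Short leg = 5.56/√3 ≈ 5.56/1.73205 ≈ 3.21007
Hypotenuse = 2·3.21007 ≈ 6.42013

Short leg = 3.21, Hypotenuse = 6.42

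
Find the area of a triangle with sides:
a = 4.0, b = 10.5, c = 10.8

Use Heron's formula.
s = (4.0 + 10.5 + 10.8)/2 = 25.3/2 = 12.65
s − a = 8.65, s − b = 2.15, s − c = 1.85
s(s−a)(s−b)(s−c) = 12.65·8.65·2.15·1.85 ≈ 435.228
Area = √435.228 ≈ 20.8621

Area = 20.86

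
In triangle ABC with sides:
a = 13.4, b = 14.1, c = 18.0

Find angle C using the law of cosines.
c² = a² + b² − 2ab·cos(C)  ⇒  cos(C) = (a² + b² − c²)/(2ab)
cos(C) = (13.4² + 14.1² − 18.0²)/(2·13.4·14.1) = (179.56 + 198.81 − 324)/377.88 = 54.37/377.88 ≈ 0.143882
C = arccos(0.143882) ≈ 81.7275°

C = 81.73°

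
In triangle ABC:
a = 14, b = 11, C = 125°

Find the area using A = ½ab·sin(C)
A = ½·a·b·sin(C) = ½·14·11·sin(125°)
sin(125°) ≈ 0.819152
A ≈ ½·154·0.819152 = 77·0.819152 ≈ 63.0747

Area = 63.07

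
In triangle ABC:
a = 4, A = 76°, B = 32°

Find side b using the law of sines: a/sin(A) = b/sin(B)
a/sin(A) = b/sin(B)  ⇒  b = a·sin(B)/sin(A) = 4·sin(32°)/sin(76°)
sin(32°) ≈ 0.529919, sin(76°) ≈ 0.970296
b ≈ 4·0.529919/0.970296 ≈ 2.11968/0.970296 ≈ 2.18457

b = 2.185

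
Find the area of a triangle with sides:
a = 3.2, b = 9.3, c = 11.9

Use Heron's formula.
s = (3.2 + 9.3 + 11.9)/2 = 24.4/2 = 12.2
s − a = 9, s − b = 2.9, s − c = 0.3
s(s−a)(s−b)(s−c) = 12.2·9·2.9·0.3 ≈ 95.526
Area = √95.526 ≈ 9.77374

Area = 9.774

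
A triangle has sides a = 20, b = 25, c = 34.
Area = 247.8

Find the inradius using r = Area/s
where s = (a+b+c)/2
s = (20 + 25 + 34)/2 = 79/2 = 39.5
r = Area/s = 247.8/39.5 ≈ 6.27342

r = 6.273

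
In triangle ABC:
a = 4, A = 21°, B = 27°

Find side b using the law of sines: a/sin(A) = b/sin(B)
a/sin(A) = b/sin(B)  ⇒  b = a·sin(B)/sin(A) = 4·sin(27°)/sin(21°)
sin(27°) ≈ 0.45399, sin(21°) ≈ 0.358368
b ≈ 4·0.45399/0.358368 ≈ 1.81596/0.358368 ≈ 5.06731

b = 5.067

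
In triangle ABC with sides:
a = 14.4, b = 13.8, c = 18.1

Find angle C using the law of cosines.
c² = a² + b² − 2ab·cos(C)  ⇒  cos(C) = (a² + b² − c²)/(2ab)
cos(C) = (14.4² + 13.8² − 18.1²)/(2·14.4·13.8) = (207.36 + 190.44 − 327.61)/397.44 = 70.19/397.44 ≈ 0.176605
C = arccos(0.176605) ≈ 79.8279°

C = 79.83°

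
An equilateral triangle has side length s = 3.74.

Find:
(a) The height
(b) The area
(a) The height splits the triangle into two 30-60-90 halves: h = s·√3/2 = 3.74·1.73205/2 ≈ 6.47787/2 ≈ 3.23894
(b) Area = (√3/4)·s² = (√3/4)·3.74² = (√3/4)·13.9876 ≈ 0.433013·13.9876 ≈ 6.05681

Height = 3.239, Area = 6.057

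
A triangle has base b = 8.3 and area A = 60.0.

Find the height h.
A = ½·b·h  ⇒  h = 2A/b = 2·60.0/8.3 = 120/8.3 ≈ 14.4578

h = 14.46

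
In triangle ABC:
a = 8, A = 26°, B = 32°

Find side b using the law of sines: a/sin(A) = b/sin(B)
a/sin(A) = b/sin(B)  ⇒  b = a·sin(B)/sin(A) = 8·sin(32°)/sin(26°)
sin(32°) ≈ 0.529919, sin(26°) ≈ 0.438371
b ≈ 8·0.529919/0.438371 ≈ 4.23935/0.438371 ≈ 9.6707

b = 9.671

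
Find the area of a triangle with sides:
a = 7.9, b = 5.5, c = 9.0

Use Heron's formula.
s = (7.9 + 5.5 + 9.0)/2 = 22.4/2 = 11.2
s − a = 3.3, s − b = 5.7, s − c = 2.2
s(s−a)(s−b)(s−c) = 11.2·3.3·5.7·2.2 ≈ 463.478
Area = √463.478 ≈ 21.5285

Area = 21.53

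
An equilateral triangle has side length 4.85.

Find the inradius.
r = Area/s with s the semi-perimeter.
Area = (√3/4)·4.85² = (√3/4)·23.5225 ≈ 0.433013·23.5225 ≈ 10.1855
s = 3·4.85/2 = 7.275
r ≈ 10.1855/7.275 ≈ 1.40007
(Equivalently r = side/(2√3) = 4.85/3.4641 ≈ 1.40007.)

r = 1.4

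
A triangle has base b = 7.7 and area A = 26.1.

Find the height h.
A = ½·b·h  ⇒  h = 2A/b = 2·26.1/7.7 = 52.2/7.7 ≈ 6.77922

h = 6.779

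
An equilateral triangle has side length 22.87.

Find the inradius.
r = Area/s with s the semi-perimeter.
Area = (√3/4)·22.87² = (√3/4)·523.0369 ≈ 0.433013·523.0369 ≈ 226.482
s = 3·22.87/2 = 34.305
r ≈ 226.482/34.305 ≈ 6.602
(Equivalently r = side/(2√3) = 22.87/3.4641 ≈ 6.602.)

r = 6.602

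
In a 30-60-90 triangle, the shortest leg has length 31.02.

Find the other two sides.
In a 30-60-90 triangle the sides are in ratio 1 : √3 : 2 (short leg : long leg : hypotenuse).
Long leg = 31.02·√3 ≈ 31.02·1.73205 ≈ 53.7282
Hypotenuse = 2·31.02 = 62.04

Long leg = 31.02√3 = 53.73, Hypotenuse = 62.04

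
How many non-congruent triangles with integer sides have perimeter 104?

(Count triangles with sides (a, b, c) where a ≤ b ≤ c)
Let a ≤ b ≤ c with a + b + c = 104. The only binding inequality is a + b > c, i.e. 104 − c > c, so c < 104/2; and c ≥ 104/3 since c is the largest side.
So 35 ≤ c ≤ 51. For each c, b runs from ⌈(104 − c)/2⌉ up to c (then a = 104 − b − c satisfies 1 ≤ a ≤ b automatically), giving c − ⌈(104 − c)/2⌉ + 1 choices.
Summing over c: 1 + 3 + 4 + 6 + … + 24 + 25  (17 terms, c = 35, …, 51) = 225
Check (closed form: nearest integer to p²/48 for even p, (p+3)²/48 for odd p): 104²/48 = 10816/48 ≈ 225.33 → 225

225 triangles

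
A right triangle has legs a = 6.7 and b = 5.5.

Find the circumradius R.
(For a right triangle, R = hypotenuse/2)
Hypotenuse c = √(a² + b²) = √(44.89 + 30.25) = √75.14 ≈ 8.66833
R = c/2 ≈ 8.66833/2 ≈ 4.33417

R = 4.334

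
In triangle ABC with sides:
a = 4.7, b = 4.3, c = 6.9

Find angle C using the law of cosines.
c² = a² + b² − 2ab·cos(C)  ⇒  cos(C) = (a² + b² − c²)/(2ab)
cos(C) = (4.7² + 4.3² − 6.9²)/(2·4.7·4.3) = (22.09 + 18.49 − 47.61)/40.42 = -7.03/40.42 ≈ -0.173924
C = arccos(-0.173924) ≈ 100.016°

C = 100°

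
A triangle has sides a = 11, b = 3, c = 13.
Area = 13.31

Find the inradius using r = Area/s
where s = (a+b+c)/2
s = (11 + 3 + 13)/2 = 27/2 = 13.5
r = Area/s = 13.31/13.5 ≈ 0.985926

r = 0.9859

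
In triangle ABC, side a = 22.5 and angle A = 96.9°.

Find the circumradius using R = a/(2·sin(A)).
R = a/(2·sin(A)) = 22.5/(2·sin(96.9°))
sin(96.9°) ≈ 0.992757
R ≈ 22.5/(2·0.992757) = 22.5/1.98551 ≈ 11.3321

R = 11.33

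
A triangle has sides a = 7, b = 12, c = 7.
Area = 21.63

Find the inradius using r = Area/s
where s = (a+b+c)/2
s = (7 + 12 + 7)/2 = 26/2 = 13
r = Area/s = 21.63/13 ≈ 1.66385

r = 1.664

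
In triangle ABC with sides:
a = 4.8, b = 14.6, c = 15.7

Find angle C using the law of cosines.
c² = a² + b² − 2ab·cos(C)  ⇒  cos(C) = (a² + b² − c²)/(2ab)
cos(C) = (4.8² + 14.6² − 15.7²)/(2·4.8·14.6) = (23.04 + 213.16 − 246.49)/140.16 = -10.29/140.16 ≈ -0.0734161
C = arccos(-0.0734161) ≈ 94.2102°

C = 94.21°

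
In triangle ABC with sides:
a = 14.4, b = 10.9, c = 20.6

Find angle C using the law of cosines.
c² = a² + b² − 2ab·cos(C)  ⇒  cos(C) = (a² + b² − c²)/(2ab)
cos(C) = (14.4² + 10.9² − 20.6²)/(2·14.4·10.9) = (207.36 + 118.81 − 424.36)/313.92 = -98.19/313.92 ≈ -0.312787
C = arccos(-0.312787) ≈ 108.227°

C = 108.2°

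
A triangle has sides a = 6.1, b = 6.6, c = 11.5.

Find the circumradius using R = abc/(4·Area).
First find the area with Heron's formula.
s = (6.1 + 6.6 + 11.5)/2 = 12.1
Area = √(s(s−a)(s−b)(s−c)) = √(12.1·6·5.5·0.6) ≈ √239.58 ≈ 15.4784
abc = 6.1·6.6·11.5 = 462.99
R = abc/(4·Area) ≈ 462.99/(4·15.4784) = 462.99/61.9135 ≈ 7.47802

R = 7.478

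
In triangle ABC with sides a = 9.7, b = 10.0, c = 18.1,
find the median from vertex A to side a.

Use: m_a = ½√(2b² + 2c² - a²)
m_a = ½√(2·10.0² + 2·18.1² − 9.7²) = ½√(2·100 + 2·327.61 − 94.09) = ½√(200 + 655.22 − 94.09) = ½√761.13
√761.13 ≈ 27.5886, so m_a ≈ 13.7943

m_a = 13.79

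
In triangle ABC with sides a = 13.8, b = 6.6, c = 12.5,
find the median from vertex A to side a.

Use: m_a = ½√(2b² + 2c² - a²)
m_a = ½√(2·6.6² + 2·12.5² − 13.8²) = ½√(2·43.56 + 2·156.25 − 190.44) = ½√(87.12 + 312.5 − 190.44) = ½√209.18
√209.18 ≈ 14.4631, so m_a ≈ 7.23153

m_a = 7.232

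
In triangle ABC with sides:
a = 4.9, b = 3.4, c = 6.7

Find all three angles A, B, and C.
Law of cosines for each angle (a² = 24.01, b² = 11.56, c² = 44.89):
cos(A) = (b² + c² − a²)/(2bc) = (11.56 + 44.89 − 24.01)/(2·3.4·6.7) = 32.44/45.56 ≈ 0.712028  ⇒  A ≈ 44.5998°
cos(B) = (a² + c² − b²)/(2ac) = (24.01 + 44.89 − 11.56)/(2·4.9·6.7) = 57.34/65.66 ≈ 0.873287  ⇒  B ≈ 29.1572°
cos(C) = (a² + b² − c²)/(2ab) = (24.01 + 11.56 − 44.89)/(2·4.9·3.4) = -9.32/33.32 ≈ -0.279712  ⇒  C ≈ 106.243°
Check: A + B + C ≈ 180°

A = 44.6°, B = 29.16°, C = 106.2°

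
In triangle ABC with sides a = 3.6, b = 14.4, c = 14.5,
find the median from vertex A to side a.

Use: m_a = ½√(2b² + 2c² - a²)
m_a = ½√(2·14.4² + 2·14.5² − 3.6²) = ½√(2·207.36 + 2·210.25 − 12.96) = ½√(414.72 + 420.5 − 12.96) = ½√822.26
√822.26 ≈ 28.6751, so m_a ≈ 14.3375

m_a = 14.34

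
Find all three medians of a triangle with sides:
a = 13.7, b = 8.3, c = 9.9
Median formula: m_a = ½√(2b² + 2c² − a²) (and cyclically). a² = 187.69, b² = 68.89, c² = 98.01.
m_a = ½√(2·68.89 + 2·98.01 − 187.69) = ½√146.11 ≈ ½·12.0876 ≈ 6.0438
m_b = ½√(2·187.69 + 2·98.01 − 68.89) = ½√502.51 ≈ ½·22.4167 ≈ 11.2084
m_c = ½√(2·187.69 + 2·68.89 − 98.01) = ½√415.15 ≈ ½·20.3752 ≈ 10.1876

m_a = 6.044, m_b = 11.21, m_c = 10.19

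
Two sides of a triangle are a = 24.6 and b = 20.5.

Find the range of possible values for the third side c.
Triangle inequality: |a − b| < c < a + b
|a − b| = |24.6 − 20.5| = 4.1
a + b = 24.6 + 20.5 = 45.1

4.1 < c < 45.1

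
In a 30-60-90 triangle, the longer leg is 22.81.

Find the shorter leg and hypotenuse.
In a 30-60-90 triangle the sides are in ratio 1 : √3 : 2, so short leg = long leg/√3 and hypotenuse = 2·(short leg).
Short leg = 22.81/√3 ≈ 22.81/1.73205 ≈ 13.1694
Hypotenuse = 2·13.1694 ≈ 26.3387

Short leg = 13.17, Hypotenuse = 26.34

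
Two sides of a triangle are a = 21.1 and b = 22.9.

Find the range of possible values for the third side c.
Triangle inequality: |a − b| < c < a + b
|a − b| = |21.1 − 22.9| = 1.8
a + b = 21.1 + 22.9 = 44

1.8 < c < 44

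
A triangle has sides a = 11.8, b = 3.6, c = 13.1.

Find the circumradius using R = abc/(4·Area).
First find the area with Heron's formula.
s = (11.8 + 3.6 + 13.1)/2 = 14.25
Area = √(s(s−a)(s−b)(s−c)) = √(14.25·2.45·10.65·1.15) ≈ √427.591 ≈ 20.6783
abc = 11.8·3.6·13.1 = 556.488
R = abc/(4·Area) ≈ 556.488/(4·20.6783) = 556.488/82.7131 ≈ 6.72793

R = 6.728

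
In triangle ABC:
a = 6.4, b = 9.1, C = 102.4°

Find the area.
Two sides and the included angle (SAS): A = ½·a·b·sin(C) = ½·6.4·9.1·sin(102.4°)
sin(102.4°) ≈ 0.976672
A ≈ ½·58.24·0.976672 = 29.12·0.976672 ≈ 28.4407

Area = 28.44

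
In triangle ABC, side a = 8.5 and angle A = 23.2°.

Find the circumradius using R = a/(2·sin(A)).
R = a/(2·sin(A)) = 8.5/(2·sin(23.2°))
sin(23.2°) ≈ 0.393942
R ≈ 8.5/(2·0.393942) = 8.5/0.787884 ≈ 10.7884

R = 10.79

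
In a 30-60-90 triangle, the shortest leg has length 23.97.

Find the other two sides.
In a 30-60-90 triangle the sides are in ratio 1 : √3 : 2 (short leg : long leg : hypotenuse).
Long leg = 23.97·√3 ≈ 23.97·1.73205 ≈ 41.5173
Hypotenuse = 2·23.97 = 47.94

Long leg = 23.97√3 = 41.52, Hypotenuse = 47.94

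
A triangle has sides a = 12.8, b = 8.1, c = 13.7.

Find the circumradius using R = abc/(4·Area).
First find the area with Heron's formula.
s = (12.8 + 8.1 + 13.7)/2 = 17.3
Area = √(s(s−a)(s−b)(s−c)) = √(17.3·4.5·9.2·3.6) ≈ √2578.39 ≈ 50.7779
abc = 12.8·8.1·13.7 = 1420.416
R = abc/(4·Area) ≈ 1420.416/(4·50.7779) = 1420.416/203.111 ≈ 6.99328

R = 6.993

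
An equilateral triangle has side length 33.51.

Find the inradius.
r = Area/s with s the semi-perimeter.
Area = (√3/4)·33.51² = (√3/4)·1122.9201 ≈ 0.433013·1122.9201 ≈ 486.239
s = 3·33.51/2 = 50.265
r ≈ 486.239/50.265 ≈ 9.6735
(Equivalently r = side/(2√3) = 33.51/3.4641 ≈ 9.6735.)

r = 9.674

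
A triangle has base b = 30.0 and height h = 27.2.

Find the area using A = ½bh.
A = ½·b·h = ½·30.0·27.2 = ½·816 = 408

Area = 408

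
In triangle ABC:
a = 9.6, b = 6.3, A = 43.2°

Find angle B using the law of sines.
a/sin(A) = b/sin(B)  ⇒  sin(B) = b·sin(A)/a = 6.3·sin(43.2°)/9.6
sin(43.2°) ≈ 0.684547
sin(B) ≈ 6.3·0.684547/9.6 ≈ 4.31265/9.6 ≈ 0.449234
B = arcsin(0.449234) ≈ 26.6946°
(Since b ≤ a we need B ≤ A, so the obtuse alternative 180° − 26.6946° ≈ 153.305° is rejected.)

B = 26.69°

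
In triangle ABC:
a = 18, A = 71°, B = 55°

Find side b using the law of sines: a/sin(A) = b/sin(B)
a/sin(A) = b/sin(B)  ⇒  b = a·sin(B)/sin(A) = 18·sin(55°)/sin(71°)
sin(55°) ≈ 0.819152, sin(71°) ≈ 0.945519
b ≈ 18·0.819152/0.945519 ≈ 14.7447/0.945519 ≈ 15.5943

b = 15.59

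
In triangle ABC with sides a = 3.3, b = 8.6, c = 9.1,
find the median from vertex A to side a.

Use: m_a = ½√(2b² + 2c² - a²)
m_a = ½√(2·8.6² + 2·9.1² − 3.3²) = ½√(2·73.96 + 2·82.81 − 10.89) = ½√(147.92 + 165.62 − 10.89) = ½√302.65
√302.65 ≈ 17.3968, so m_a ≈ 8.69842

m_a = 8.698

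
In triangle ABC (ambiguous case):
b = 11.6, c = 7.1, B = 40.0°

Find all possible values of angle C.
b/sin(B) = c/sin(C)  ⇒  sin(C) = c·sin(B)/b = 7.1·sin(40.0°)/11.6
sin(40.0°) ≈ 0.642788
sin(C) ≈ 7.1·0.642788/11.6 ≈ 4.56379/11.6 ≈ 0.39343
Candidate 1: C₁ = arcsin(0.39343) ≈ 23.1681°  →  A = 180° − 40.0° − 23.1681° ≈ 116.832° > 0, valid
Candidate 2: C₂ = 180° − C₁ ≈ 156.832°  →  A = 180° − 40.0° − 156.832° ≈ -16.8319° ≤ 0, not a valid triangle

C = 23.17° (one solution)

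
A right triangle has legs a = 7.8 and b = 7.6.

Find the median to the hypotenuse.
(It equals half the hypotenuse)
Hypotenuse c = √(a² + b²) = √(60.84 + 57.76) = √118.6 ≈ 10.8904
Median to hypotenuse = c/2 ≈ 10.8904/2 ≈ 5.44518

Median = 5.445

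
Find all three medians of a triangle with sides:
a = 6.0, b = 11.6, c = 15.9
Median formula: m_a = ½√(2b² + 2c² − a²) (and cyclically). a² = 36, b² = 134.56, c² = 252.81.
m_a = ½√(2·134.56 + 2·252.81 − 36) = ½√738.74 ≈ ½·27.1798 ≈ 13.5899
m_b = ½√(2·36 + 2·252.81 − 134.56) = ½√443.06 ≈ ½·21.049 ≈ 10.5245
m_c = ½√(2·36 + 2·134.56 − 252.81) = ½√88.31 ≈ ½·9.39734 ≈ 4.69867

m_a = 13.59, m_b = 10.52, m_c = 4.699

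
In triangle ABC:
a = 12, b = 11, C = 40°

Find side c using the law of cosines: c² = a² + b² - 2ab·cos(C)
c² = 12² + 11² − 2·12·11·cos(40°)
cos(40°) ≈ 0.766044
c² ≈ 144 + 121 − 264·(0.766044) ≈ 265 − 202.236 ≈ 62.7643
c ≈ √62.7643 ≈ 7.92239

c = 7.922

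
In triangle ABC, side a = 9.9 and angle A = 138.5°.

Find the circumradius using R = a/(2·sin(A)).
R = a/(2·sin(A)) = 9.9/(2·sin(138.5°))
sin(138.5°) ≈ 0.66262
R ≈ 9.9/(2·0.66262) = 9.9/1.32524 ≈ 7.47034

R = 7.47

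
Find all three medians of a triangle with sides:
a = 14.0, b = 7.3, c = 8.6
Median formula: m_a = ½√(2b² + 2c² − a²) (and cyclically). a² = 196, b² = 53.29, c² = 73.96.
m_a = ½√(2·53.29 + 2·73.96 − 196) = ½√58.5 ≈ ½·7.64853 ≈ 3.82426
m_b = ½√(2·196 + 2·73.96 − 53.29) = ½√486.63 ≈ ½·22.0597 ≈ 11.0298
m_c = ½√(2·196 + 2·53.29 − 73.96) = ½√424.62 ≈ ½·20.6063 ≈ 10.3032

m_a = 3.824, m_b = 11.03, m_c = 10.3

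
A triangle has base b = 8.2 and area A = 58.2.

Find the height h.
A = ½·b·h  ⇒  h = 2A/b = 2·58.2/8.2 = 116.4/8.2 ≈ 14.1951

h = 14.2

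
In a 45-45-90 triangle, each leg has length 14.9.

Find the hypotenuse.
In a 45-45-90 triangle the sides are in ratio 1 : 1 : √2, so hypotenuse = leg·√2.
Hypotenuse = 14.9·√2 ≈ 14.9·1.41421 ≈ 21.0718

Hypotenuse = 14.9√2 = 21.07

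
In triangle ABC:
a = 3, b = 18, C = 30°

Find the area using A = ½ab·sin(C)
A = ½·a·b·sin(C) = ½·3·18·sin(30°)
sin(30°) ≈ 0.5
A ≈ ½·54·0.5 = 27·0.5 ≈ 13.5

Area = 13.5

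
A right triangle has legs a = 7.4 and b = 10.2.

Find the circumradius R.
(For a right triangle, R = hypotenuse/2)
Hypotenuse c = √(a² + b²) = √(54.76 + 104.04) = √158.8 ≈ 12.6016
R = c/2 ≈ 12.6016/2 ≈ 6.30079

R = 6.301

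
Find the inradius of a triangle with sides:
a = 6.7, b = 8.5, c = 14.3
r = Area/s where s is the semi-perimeter.
s = (6.7 + 8.5 + 14.3)/2 = 29.5/2 = 14.75
Area = √(s(s−a)(s−b)(s−c)) = √(14.75·8.05·6.25·0.45) ≈ √333.949 ≈ 18.2743
r ≈ 18.2743/14.75 ≈ 1.23893

r = 1.239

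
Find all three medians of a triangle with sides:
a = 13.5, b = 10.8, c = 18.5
Median formula: m_a = ½√(2b² + 2c² − a²) (and cyclically). a² = 182.25, b² = 116.64, c² = 342.25.
m_a = ½√(2·116.64 + 2·342.25 − 182.25) = ½√735.53 ≈ ½·27.1207 ≈ 13.5603
m_b = ½√(2·182.25 + 2·342.25 − 116.64) = ½√932.36 ≈ ½·30.5346 ≈ 15.2673
m_c = ½√(2·182.25 + 2·116.64 − 342.25) = ½√255.53 ≈ ½·15.9853 ≈ 7.99265

m_a = 13.56, m_b = 15.27, m_c = 7.993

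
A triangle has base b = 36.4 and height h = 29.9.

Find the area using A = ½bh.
A = ½·b·h = ½·36.4·29.9 = ½·1088.36 = 544.18

Area = 544.18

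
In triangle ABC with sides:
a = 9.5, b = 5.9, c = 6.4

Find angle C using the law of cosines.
c² = a² + b² − 2ab·cos(C)  ⇒  cos(C) = (a² + b² − c²)/(2ab)
cos(C) = (9.5² + 5.9² − 6.4²)/(2·9.5·5.9) = (90.25 + 34.81 − 40.96)/112.1 = 84.1/112.1 ≈ 0.750223
C = arccos(0.750223) ≈ 41.3903°

C = 41.39°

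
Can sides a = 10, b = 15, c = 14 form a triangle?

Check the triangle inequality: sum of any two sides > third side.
a + b vs c: 10 + 15 = 25 > 14  ✓
a + c vs b: 10 + 14 = 24 > 15  ✓
b + c vs a: 15 + 14 = 29 > 10  ✓

Yes, triangle inequality satisfied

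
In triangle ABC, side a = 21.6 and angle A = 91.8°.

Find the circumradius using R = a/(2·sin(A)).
R = a/(2·sin(A)) = 21.6/(2·sin(91.8°))
sin(91.8°) ≈ 0.999507
R ≈ 21.6/(2·0.999507) = 21.6/1.99901 ≈ 10.8053

R = 10.81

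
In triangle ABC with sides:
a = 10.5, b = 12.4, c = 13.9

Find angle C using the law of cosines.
c² = a² + b² − 2ab·cos(C)  ⇒  cos(C) = (a² + b² − c²)/(2ab)
cos(C) = (10.5² + 12.4² − 13.9²)/(2·10.5·12.4) = (110.25 + 153.76 − 193.21)/260.4 = 70.8/260.4 ≈ 0.271889
C = arccos(0.271889) ≈ 74.2233°

C = 74.22°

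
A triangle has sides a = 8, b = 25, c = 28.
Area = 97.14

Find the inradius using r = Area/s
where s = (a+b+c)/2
s = (8 + 25 + 28)/2 = 61/2 = 30.5
r = Area/s = 97.14/30.5 ≈ 3.18492

r = 3.185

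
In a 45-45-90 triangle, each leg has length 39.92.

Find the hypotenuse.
In a 45-45-90 triangle the sides are in ratio 1 : 1 : √2, so hypotenuse = leg·√2.
Hypotenuse = 39.92·√2 ≈ 39.92·1.41421 ≈ 56.4554

Hypotenuse = 39.92√2 = 56.46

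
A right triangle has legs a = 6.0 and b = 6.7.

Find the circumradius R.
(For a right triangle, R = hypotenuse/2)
Hypotenuse c = √(a² + b²) = √(36 + 44.89) = √80.89 ≈ 8.99389
R = c/2 ≈ 8.99389/2 ≈ 4.49694

R = 4.497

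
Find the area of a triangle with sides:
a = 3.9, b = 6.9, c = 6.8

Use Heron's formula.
s = (3.9 + 6.9 + 6.8)/2 = 17.6/2 = 8.8
s − a = 4.9, s − b = 1.9, s − c = 2
s(s−a)(s−b)(s−c) = 8.8·4.9·1.9·2 ≈ 163.856
Area = √163.856 ≈ 12.8006

Area = 12.8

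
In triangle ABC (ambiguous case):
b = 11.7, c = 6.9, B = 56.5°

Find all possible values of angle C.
b/sin(B) = c/sin(C)  ⇒  sin(C) = c·sin(B)/b = 6.9·sin(56.5°)/11.7
sin(56.5°) ≈ 0.833886
sin(C) ≈ 6.9·0.833886/11.7 ≈ 5.75381/11.7 ≈ 0.491779
Candidate 1: C₁ = arcsin(0.491779) ≈ 29.4576°  →  A = 180° − 56.5° − 29.4576° ≈ 94.0424° > 0, valid
Candidate 2: C₂ = 180° − C₁ ≈ 150.542°  →  A = 180° − 56.5° − 150.542° ≈ -27.0424° ≤ 0, not a valid triangle

C = 29.46° (one solution)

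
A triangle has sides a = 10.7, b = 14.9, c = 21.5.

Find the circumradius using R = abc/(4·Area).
First find the area with Heron's formula.
s = (10.7 + 14.9 + 21.5)/2 = 23.55
Area = √(s(s−a)(s−b)(s−c)) = √(23.55·12.85·8.65·2.05) ≈ √5366.16 ≈ 73.2541
abc = 10.7·14.9·21.5 = 3427.745
R = abc/(4·Area) ≈ 3427.745/(4·73.2541) = 3427.745/293.016 ≈ 11.6981

R = 11.7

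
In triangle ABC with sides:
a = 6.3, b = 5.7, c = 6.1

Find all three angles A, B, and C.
Law of cosines for each angle (a² = 39.69, b² = 32.49, c² = 37.21):
cos(A) = (b² + c² − a²)/(2bc) = (32.49 + 37.21 − 39.69)/(2·5.7·6.1) = 30.01/69.54 ≈ 0.43155  ⇒  A ≈ 64.434°
cos(B) = (a² + c² − b²)/(2ac) = (39.69 + 37.21 − 32.49)/(2·6.3·6.1) = 44.41/76.86 ≈ 0.577804  ⇒  B ≈ 54.7038°
cos(C) = (a² + b² − c²)/(2ab) = (39.69 + 32.49 − 37.21)/(2·6.3·5.7) = 34.97/71.82 ≈ 0.486912  ⇒  C ≈ 60.8622°
Check: A + B + C ≈ 180°

A = 64.43°, B = 54.7°, C = 60.86°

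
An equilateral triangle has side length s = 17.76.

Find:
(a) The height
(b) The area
(a) The height splits the triangle into two 30-60-90 halves: h = s·√3/2 = 17.76·1.73205/2 ≈ 30.7612/2 ≈ 15.3806
(b) Area = (√3/4)·s² = (√3/4)·17.76² = (√3/4)·315.4176 ≈ 0.433013·315.4176 ≈ 136.58

Height = 15.38, Area = 136.6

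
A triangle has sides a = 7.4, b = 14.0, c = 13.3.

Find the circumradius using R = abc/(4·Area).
First find the area with Heron's formula.
s = (7.4 + 14.0 + 13.3)/2 = 17.35
Area = √(s(s−a)(s−b)(s−c)) = √(17.35·9.95·3.35·4.05) ≈ √2342.19 ≈ 48.3962
abc = 7.4·14.0·13.3 = 1377.88
R = abc/(4·Area) ≈ 1377.88/(4·48.3962) = 1377.88/193.585 ≈ 7.11771

R = 7.118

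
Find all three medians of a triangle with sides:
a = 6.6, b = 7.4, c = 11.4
Median formula: m_a = ½√(2b² + 2c² − a²) (and cyclically). a² = 43.56, b² = 54.76, c² = 129.96.
m_a = ½√(2·54.76 + 2·129.96 − 43.56) = ½√325.88 ≈ ½·18.0521 ≈ 9.02607
m_b = ½√(2·43.56 + 2·129.96 − 54.76) = ½√292.28 ≈ ½·17.0962 ≈ 8.5481
m_c = ½√(2·43.56 + 2·54.76 − 129.96) = ½√66.68 ≈ ½·8.16578 ≈ 4.08289

m_a = 9.026, m_b = 8.548, m_c = 4.083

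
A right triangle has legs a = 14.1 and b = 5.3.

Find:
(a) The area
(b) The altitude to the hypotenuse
(a) The legs are perpendicular, so Area = ½·a·b = ½·14.1·5.3 = ½·74.73 = 37.365
(b) Hypotenuse c = √(a² + b²) = √(198.81 + 28.09) = √226.9 ≈ 15.0632
    Area = ½·c·h_c  ⇒  h_c = 2·Area/c = 74.73/15.0632 ≈ 4.9611

Area = 37.365, h_c = 4.961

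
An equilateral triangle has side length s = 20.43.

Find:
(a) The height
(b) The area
(a) The height splits the triangle into two 30-60-90 halves: h = s·√3/2 = 20.43·1.73205/2 ≈ 35.3858/2 ≈ 17.6929
(b) Area = (√3/4)·s² = (√3/4)·20.43² = (√3/4)·417.3849 ≈ 0.433013·417.3849 ≈ 180.733

Height = 17.69, Area = 180.7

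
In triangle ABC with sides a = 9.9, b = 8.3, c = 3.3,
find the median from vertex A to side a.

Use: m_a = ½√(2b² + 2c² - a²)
m_a = ½√(2·8.3² + 2·3.3² − 9.9²) = ½√(2·68.89 + 2·10.89 − 98.01) = ½√(137.78 + 21.78 − 98.01) = ½√61.55
√61.55 ≈ 7.84538, so m_a ≈ 3.92269

m_a = 3.923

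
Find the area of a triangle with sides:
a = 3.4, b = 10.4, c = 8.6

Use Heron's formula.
s = (3.4 + 10.4 + 8.6)/2 = 22.4/2 = 11.2
s − a = 7.8, s − b = 0.8, s − c = 2.6
s(s−a)(s−b)(s−c) = 11.2·7.8·0.8·2.6 ≈ 181.709
Area = √181.709 ≈ 13.4799

Area = 13.48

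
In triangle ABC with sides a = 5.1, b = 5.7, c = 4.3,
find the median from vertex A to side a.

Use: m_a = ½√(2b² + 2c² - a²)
m_a = ½√(2·5.7² + 2·4.3² − 5.1²) = ½√(2·32.49 + 2·18.49 − 26.01) = ½√(64.98 + 36.98 − 26.01) = ½√75.95
√75.95 ≈ 8.71493, so m_a ≈ 4.35746

m_a = 4.357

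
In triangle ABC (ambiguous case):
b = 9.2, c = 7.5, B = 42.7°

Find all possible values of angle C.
b/sin(B) = c/sin(C)  ⇒  sin(C) = c·sin(B)/b = 7.5·sin(42.7°)/9.2
sin(42.7°) ≈ 0.67816
sin(C) ≈ 7.5·0.67816/9.2 ≈ 5.0862/9.2 ≈ 0.552848
Candidate 1: C₁ = arcsin(0.552848) ≈ 33.5626°  →  A = 180° − 42.7° − 33.5626° ≈ 103.737° > 0, valid
Candidate 2: C₂ = 180° − C₁ ≈ 146.437°  →  A = 180° − 42.7° − 146.437° ≈ -9.1374° ≤ 0, not a valid triangle

C = 33.56° (one solution)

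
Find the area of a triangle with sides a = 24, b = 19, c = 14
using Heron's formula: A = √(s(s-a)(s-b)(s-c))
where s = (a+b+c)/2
s = (24 + 19 + 14)/2 = 57/2 = 28.5
s − a = 4.5, s − b = 9.5, s − c = 14.5
s(s−a)(s−b)(s−c) = 28.5·4.5·9.5·14.5 = 17666.4375
Area = √17666.4375 ≈ 132.915

s = 28.5, Area = 132.9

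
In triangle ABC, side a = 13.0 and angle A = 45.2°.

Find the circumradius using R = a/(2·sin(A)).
R = a/(2·sin(A)) = 13.0/(2·sin(45.2°))
sin(45.2°) ≈ 0.709571
R ≈ 13.0/(2·0.709571) = 13.0/1.41914 ≈ 9.16047

R = 9.16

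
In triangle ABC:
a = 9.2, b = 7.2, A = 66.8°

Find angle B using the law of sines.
a/sin(A) = b/sin(B)  ⇒  sin(B) = b·sin(A)/a = 7.2·sin(66.8°)/9.2
sin(66.8°) ≈ 0.919135
sin(B) ≈ 7.2·0.919135/9.2 ≈ 6.61777/9.2 ≈ 0.719323
B = arcsin(0.719323) ≈ 45.9986°
(Since b ≤ a we need B ≤ A, so the obtuse alternative 180° − 45.9986° ≈ 134.001° is rejected.)

B = 46°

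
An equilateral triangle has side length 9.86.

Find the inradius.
r = Area/s with s the semi-perimeter.
Area = (√3/4)·9.86² = (√3/4)·97.2196 ≈ 0.433013·97.2196 ≈ 42.0973
s = 3·9.86/2 = 14.79
r ≈ 42.0973/14.79 ≈ 2.84634
(Equivalently r = side/(2√3) = 9.86/3.4641 ≈ 2.84634.)

r = 2.846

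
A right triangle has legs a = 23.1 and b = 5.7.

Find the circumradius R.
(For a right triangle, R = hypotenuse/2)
Hypotenuse c = √(a² + b²) = √(533.61 + 32.49) = √566.1 ≈ 23.7929
R = c/2 ≈ 23.7929/2 ≈ 11.8964

R = 11.9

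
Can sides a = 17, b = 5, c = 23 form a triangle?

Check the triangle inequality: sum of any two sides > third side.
a + b vs c: 17 + 5 = 22 ≤ 23  ✗
a + c vs b: 17 + 23 = 40 > 5  ✓
b + c vs a: 5 + 23 = 28 > 17  ✓

No: 17 + 5 = 22 is not > 23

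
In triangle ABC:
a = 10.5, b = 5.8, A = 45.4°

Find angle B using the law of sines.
a/sin(A) = b/sin(B)  ⇒  sin(B) = b·sin(A)/a = 5.8·sin(45.4°)/10.5
sin(45.4°) ≈ 0.712026
sin(B) ≈ 5.8·0.712026/10.5 ≈ 4.12975/10.5 ≈ 0.39331
B = arcsin(0.39331) ≈ 23.1606°
(Since b ≤ a we need B ≤ A, so the obtuse alternative 180° − 23.1606° ≈ 156.839° is rejected.)

B = 23.16°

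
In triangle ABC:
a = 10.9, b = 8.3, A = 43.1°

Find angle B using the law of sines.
a/sin(A) = b/sin(B)  ⇒  sin(B) = b·sin(A)/a = 8.3·sin(43.1°)/10.9
sin(43.1°) ≈ 0.683274
sin(B) ≈ 8.3·0.683274/10.9 ≈ 5.67117/10.9 ≈ 0.520291
B = arcsin(0.520291) ≈ 31.3518°
(Since b ≤ a we need B ≤ A, so the obtuse alternative 180° − 31.3518° ≈ 148.648° is rejected.)

B = 31.35°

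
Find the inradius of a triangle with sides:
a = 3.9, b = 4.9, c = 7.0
r = Area/s where s is the semi-perimeter.
s = (3.9 + 4.9 + 7.0)/2 = 15.8/2 = 7.9
Area = √(s(s−a)(s−b)(s−c)) = √(7.9·4·3·0.9) ≈ √85.32 ≈ 9.23688
r ≈ 9.23688/7.9 ≈ 1.16923

r = 1.169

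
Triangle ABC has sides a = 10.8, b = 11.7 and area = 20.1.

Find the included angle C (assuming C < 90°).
Area = ½·a·b·sin(C)  ⇒  sin(C) = 2·Area/(a·b) = 2·20.1/(10.8·11.7) = 40.2/126.36 ≈ 0.318139
C = arcsin(0.318139) ≈ 18.5504° (taking the acute solution since C < 90°)

C = 18.55°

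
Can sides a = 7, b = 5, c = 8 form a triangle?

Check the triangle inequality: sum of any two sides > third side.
a + b vs c: 7 + 5 = 12 > 8  ✓
a + c vs b: 7 + 8 = 15 > 5  ✓
b + c vs a: 5 + 8 = 13 > 7  ✓

Yes, triangle inequality satisfied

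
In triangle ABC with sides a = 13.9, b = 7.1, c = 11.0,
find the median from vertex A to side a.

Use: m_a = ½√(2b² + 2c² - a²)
m_a = ½√(2·7.1² + 2·11.0² − 13.9²) = ½√(2·50.41 + 2·121 − 193.21) = ½√(100.82 + 242 − 193.21) = ½√149.61
√149.61 ≈ 12.2315, so m_a ≈ 6.11576

m_a = 6.116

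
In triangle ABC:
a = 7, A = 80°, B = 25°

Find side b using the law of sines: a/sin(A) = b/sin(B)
a/sin(A) = b/sin(B)  ⇒  b = a·sin(B)/sin(A) = 7·sin(25°)/sin(80°)
sin(25°) ≈ 0.422618, sin(80°) ≈ 0.984808
b ≈ 7·0.422618/0.984808 ≈ 2.95833/0.984808 ≈ 3.00396

b = 3.004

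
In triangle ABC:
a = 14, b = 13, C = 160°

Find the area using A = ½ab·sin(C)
A = ½·a·b·sin(C) = ½·14·13·sin(160°)
sin(160°) ≈ 0.34202
A ≈ ½·182·0.34202 = 91·0.34202 ≈ 31.1238

Area = 31.12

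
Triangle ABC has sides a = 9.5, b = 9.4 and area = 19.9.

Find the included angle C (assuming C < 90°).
Area = ½·a·b·sin(C)  ⇒  sin(C) = 2·Area/(a·b) = 2·19.9/(9.5·9.4) = 39.8/89.3 ≈ 0.445689
C = arcsin(0.445689) ≈ 26.4674° (taking the acute solution since C < 90°)

C = 26.47°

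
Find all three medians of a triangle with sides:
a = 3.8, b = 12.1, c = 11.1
Median formula: m_a = ½√(2b² + 2c² − a²) (and cyclically). a² = 14.44, b² = 146.41, c² = 123.21.
m_a = ½√(2·146.41 + 2·123.21 − 14.44) = ½√524.8 ≈ ½·22.9085 ≈ 11.4543
m_b = ½√(2·14.44 + 2·123.21 − 146.41) = ½√128.89 ≈ ½·11.353 ≈ 5.67649
m_c = ½√(2·14.44 + 2·146.41 − 123.21) = ½√198.49 ≈ ½·14.0886 ≈ 7.04432

m_a = 11.45, m_b = 5.676, m_c = 7.044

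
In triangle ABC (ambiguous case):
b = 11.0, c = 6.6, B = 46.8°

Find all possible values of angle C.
b/sin(B) = c/sin(C)  ⇒  sin(C) = c·sin(B)/b = 6.6·sin(46.8°)/11.0
sin(46.8°) ≈ 0.728969
sin(C) ≈ 6.6·0.728969/11.0 ≈ 4.81119/11.0 ≈ 0.437381
Candidate 1: C₁ = arcsin(0.437381) ≈ 25.9369°  →  A = 180° − 46.8° − 25.9369° ≈ 107.263° > 0, valid
Candidate 2: C₂ = 180° − C₁ ≈ 154.063°  →  A = 180° − 46.8° − 154.063° ≈ -20.8631° ≤ 0, not a valid triangle

C = 25.94° (one solution)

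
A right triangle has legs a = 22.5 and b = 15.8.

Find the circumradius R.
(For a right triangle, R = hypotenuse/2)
Hypotenuse c = √(a² + b²) = √(506.25 + 249.64) = √755.89 ≈ 27.4935
R = c/2 ≈ 27.4935/2 ≈ 13.7467

R = 13.75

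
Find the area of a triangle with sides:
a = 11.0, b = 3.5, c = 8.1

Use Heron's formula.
s = (11.0 + 3.5 + 8.1)/2 = 22.6/2 = 11.3
s − a = 0.3, s − b = 7.8, s − c = 3.2
s(s−a)(s−b)(s−c) = 11.3·0.3·7.8·3.2 ≈ 84.6144
Area = √84.6144 ≈ 9.19861

Area = 9.199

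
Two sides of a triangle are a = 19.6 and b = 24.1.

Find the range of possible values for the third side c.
Triangle inequality: |a − b| < c < a + b
|a − b| = |19.6 − 24.1| = 4.5
a + b = 19.6 + 24.1 = 43.7

4.5 < c < 43.7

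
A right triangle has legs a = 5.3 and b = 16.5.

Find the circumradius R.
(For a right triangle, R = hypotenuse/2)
Hypotenuse c = √(a² + b²) = √(28.09 + 272.25) = √300.34 ≈ 17.3303
R = c/2 ≈ 17.3303/2 ≈ 8.66516

R = 8.665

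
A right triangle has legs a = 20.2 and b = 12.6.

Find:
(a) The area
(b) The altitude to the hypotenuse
(a) The legs are perpendicular, so Area = ½·a·b = ½·20.2·12.6 = ½·254.52 = 127.26
(b) Hypotenuse c = √(a² + b²) = √(408.04 + 158.76) = √566.8 ≈ 23.8076
    Area = ½·c·h_c  ⇒  h_c = 2·Area/c = 254.52/23.8076 ≈ 10.6907

Area = 127.26, h_c = 10.69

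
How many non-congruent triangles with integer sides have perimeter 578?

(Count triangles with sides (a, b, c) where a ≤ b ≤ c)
Let a ≤ b ≤ c with a + b + c = 578. The only binding inequality is a + b > c, i.e. 578 − c > c, so c < 578/2; and c ≥ 578/3 since c is the largest side.
So 193 ≤ c ≤ 288. For each c, b runs from ⌈(578 − c)/2⌉ up to c (then a = 578 − b − c satisfies 1 ≤ a ≤ b automatically), giving c − ⌈(578 − c)/2⌉ + 1 choices.
Summing over c: 1 + 3 + 4 + 6 + … + 142 + 144  (96 terms, c = 193, …, 288) = 6960
Check (closed form: nearest integer to p²/48 for even p, (p+3)²/48 for odd p): 578²/48 = 334084/48 ≈ 6960.08 → 6960

6960 triangles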